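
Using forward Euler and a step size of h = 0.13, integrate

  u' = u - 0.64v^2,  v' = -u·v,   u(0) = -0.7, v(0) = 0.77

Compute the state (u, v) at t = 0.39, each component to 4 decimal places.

Euler on (u,v): u_{n+1} = u_n + h·u', v_{n+1} = v_n + h·v'.
0.000000: (-0.700000, 0.770000); f=(-1.079456, 0.539000) → (-0.840329, 0.840070)
0.130000: (-0.840329, 0.840070); f=(-1.291989, 0.705935) → (-1.008288, 0.931842)
0.260000: (-1.008288, 0.931842); f=(-1.564018, 0.939565) → (-1.211610, 1.053985)
(u(0.39), v(0.39)) ≈ (-1.2116, 1.0540)

-1.2116, 1.0540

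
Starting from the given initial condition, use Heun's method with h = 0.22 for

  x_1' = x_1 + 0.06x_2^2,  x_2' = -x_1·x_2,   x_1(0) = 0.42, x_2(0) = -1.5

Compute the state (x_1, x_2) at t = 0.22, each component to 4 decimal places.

0.5529, -1.3495

Heun on (x_1,x_2): k1 = f(t_n, state_n); k2 = f(t_n + h, state_n + h·k1); state_{n+1} = state_n + (h/2)·(k1 + k2).
0.000000: (0.420000, -1.500000)
  k1 = (0.555000, 0.630000)
  predictor → (0.542100, -1.361400)
  k2 = (0.653305, 0.738015)
  → (0.552914, -1.349518)
(x_1(0.22), x_2(0.22)) ≈ (0.5529, -1.3495)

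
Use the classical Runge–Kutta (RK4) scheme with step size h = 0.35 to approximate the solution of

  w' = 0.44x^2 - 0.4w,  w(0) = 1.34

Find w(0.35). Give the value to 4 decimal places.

RK4: k1 = f(x_n, w_n); k2 = f(x_n + h/2, w_n + (h/2)·k1); k3 = f(x_n + h/2, w_n + (h/2)·k2); k4 = f(x_n + h, w_n + h·k3); w_{n+1} = w_n + (h/6)·(k1 + 2k2 + 2k3 + k4).
x=0.000000, w=1.340000:
  k1 = f(0.000000, 1.340000) = -0.536000
  k2 = f(0.175000, 1.246200) = -0.485005
  k3 = f(0.175000, 1.255124) = -0.488575
  k4 = f(0.350000, 1.168999) = -0.413700
  w ← 1.340000 + (0.35/6)·(k1 + 2k2 + 2k3 + k4) = 1.171017
w(0.35) ≈ 1.1710

1.1710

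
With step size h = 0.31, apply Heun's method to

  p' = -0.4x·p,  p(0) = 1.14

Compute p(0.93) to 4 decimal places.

Heun: k1 = f(x_n, p_n); k2 = f(x_n + h, p_n + h·k1); p_{n+1} = p_n + (h/2)·(k1 + k2).
x=0.000000, p=1.140000:
  k1 = f(0.000000, 1.140000) = 0.000000
  k2 = f(0.310000, 1.140000) = -0.141360
  p ← 1.140000 + (0.31/2)·(0.000000 + (-0.141360)) = 1.118089
x=0.310000, p=1.118089:
  k1 = f(0.310000, 1.118089) = -0.138643
  k2 = f(0.620000, 1.075110) = -0.266627
  p ← 1.118089 + (0.31/2)·(-0.138643 + (-0.266627)) = 1.055272
x=0.620000, p=1.055272:
  k1 = f(0.620000, 1.055272) = -0.261708
  k2 = f(0.930000, 0.974143) = -0.362381
  p ← 1.055272 + (0.31/2)·(-0.261708 + (-0.362381)) = 0.958539
p(0.93) ≈ 0.9585

0.9585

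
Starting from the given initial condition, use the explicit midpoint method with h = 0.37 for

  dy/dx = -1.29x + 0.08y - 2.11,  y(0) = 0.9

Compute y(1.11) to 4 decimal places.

-2.2813

Midpoint: k1 = f(x_n, y_n); k2 = f(x_n + h/2, y_n + (h/2)·k1); y_{n+1} = y_n + h·k2.
x=0.000000, y=0.900000:
  k1 = f(0.000000, 0.900000) = -2.038000
  k2 = f(0.185000, 0.522970) = -2.306812
  y ← 0.900000 + 0.37·(-2.306812) = 0.046479
x=0.370000, y=0.046479:
  k1 = f(0.370000, 0.046479) = -2.583582
  k2 = f(0.555000, -0.431483) = -2.860469
  y ← 0.046479 + 0.37·(-2.860469) = -1.011894
x=0.740000, y=-1.011894:
  k1 = f(0.740000, -1.011894) = -3.145552
  k2 = f(0.925000, -1.593821) = -3.430756
  y ← -1.011894 + 0.37·(-3.430756) = -2.281274
y(1.11) ≈ -2.2813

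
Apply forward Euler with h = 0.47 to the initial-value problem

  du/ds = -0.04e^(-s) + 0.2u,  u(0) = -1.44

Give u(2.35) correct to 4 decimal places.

Euler: u_{n+1} = u_n + h·f(s_n, u_n).
s=0.000000, u=-1.440000: f=-0.328000 → u ← -1.440000 + 0.47·(-0.328000) = -1.594160
s=0.470000, u=-1.594160: f=-0.343832 → u ← -1.594160 + 0.47·(-0.343832) = -1.755761
s=0.940000, u=-1.755761: f=-0.366777 → u ← -1.755761 + 0.47·(-0.366777) = -1.928146
s=1.410000, u=-1.928146: f=-0.395395 → u ← -1.928146 + 0.47·(-0.395395) = -2.113982
s=1.880000, u=-2.113982: f=-0.428900 → u ← -2.113982 + 0.47·(-0.428900) = -2.315565
u(2.35) ≈ -2.3156

-2.3156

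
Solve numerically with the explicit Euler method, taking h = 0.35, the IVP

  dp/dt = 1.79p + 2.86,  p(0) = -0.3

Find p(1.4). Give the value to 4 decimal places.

7.4849

Euler: p_{n+1} = p_n + h·f(t_n, p_n).
t=0.000000, p=-0.300000: f=2.323000 → p ← -0.300000 + 0.35·2.323000 = 0.513050
t=0.350000, p=0.513050: f=3.778359 → p ← 0.513050 + 0.35·3.778359 = 1.835476
t=0.700000, p=1.835476: f=6.145502 → p ← 1.835476 + 0.35·6.145502 = 3.986401
t=1.050000, p=3.986401: f=9.995659 → p ← 3.986401 + 0.35·9.995659 = 7.484882
p(1.4) ≈ 7.4849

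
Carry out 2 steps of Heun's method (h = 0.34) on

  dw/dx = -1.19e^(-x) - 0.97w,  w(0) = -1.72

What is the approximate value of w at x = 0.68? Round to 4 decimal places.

Heun: k1 = f(x_n, w_n); k2 = f(x_n + h, w_n + h·k1); w_{n+1} = w_n + (h/2)·(k1 + k2).
x=0.000000, w=-1.720000:
  k1 = f(0.000000, -1.720000) = 0.478400
  k2 = f(0.340000, -1.557344) = 0.663617
  w ← -1.720000 + (0.34/2)·(0.478400 + 0.663617) = -1.525857
x=0.340000, w=-1.525857:
  k1 = f(0.340000, -1.525857) = 0.633075
  k2 = f(0.680000, -1.310612) = 0.668419
  w ← -1.525857 + (0.34/2)·(0.633075 + 0.668419) = -1.304603
w(0.68) ≈ -1.3046

-1.3046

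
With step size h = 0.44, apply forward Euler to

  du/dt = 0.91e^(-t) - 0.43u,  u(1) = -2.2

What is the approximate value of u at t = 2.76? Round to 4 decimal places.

Euler: u_{n+1} = u_n + h·f(t_n, u_n).
t=1.000000, u=-2.200000: f=1.280770 → u ← -2.200000 + 0.44·1.280770 = -1.636461
t=1.440000, u=-1.636461: f=0.919283 → u ← -1.636461 + 0.44·0.919283 = -1.231977
t=1.880000, u=-1.231977: f=0.668607 → u ← -1.231977 + 0.44·0.668607 = -0.937790
t=2.320000, u=-0.937790: f=0.492679 → u ← -0.937790 + 0.44·0.492679 = -0.721011
u(2.76) ≈ -0.7210

-0.7210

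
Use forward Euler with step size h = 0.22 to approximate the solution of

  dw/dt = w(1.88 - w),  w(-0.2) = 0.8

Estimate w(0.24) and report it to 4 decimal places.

1.1839

Euler: w_{n+1} = w_n + h·f(t_n, w_n).
t=-0.200000, w=0.800000: f=0.864000 → w ← 0.800000 + 0.22·0.864000 = 0.990080
t=0.020000, w=0.990080: f=0.881092 → w ← 0.990080 + 0.22·0.881092 = 1.183920
w(0.24) ≈ 1.1839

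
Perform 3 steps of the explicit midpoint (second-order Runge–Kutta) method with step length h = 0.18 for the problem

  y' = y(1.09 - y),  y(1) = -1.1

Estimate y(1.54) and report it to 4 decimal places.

Midpoint: k1 = f(x_n, y_n); k2 = f(x_n + h/2, y_n + (h/2)·k1); y_{n+1} = y_n + h·k2.
x=1.000000, y=-1.100000:
  k1 = f(1.000000, -1.100000) = -2.409000
  k2 = f(1.090000, -1.316810) = -3.169311
  y ← -1.100000 + 0.18·(-3.169311) = -1.670476
x=1.180000, y=-1.670476:
  k1 = f(1.180000, -1.670476) = -4.611309
  k2 = f(1.270000, -2.085494) = -6.622473
  y ← -1.670476 + 0.18·(-6.622473) = -2.862521
x=1.360000, y=-2.862521:
  k1 = f(1.360000, -2.862521) = -11.314176
  k2 = f(1.450000, -3.880797) = -19.290655
  y ← -2.862521 + 0.18·(-19.290655) = -6.334839
y(1.54) ≈ -6.3348

-6.3348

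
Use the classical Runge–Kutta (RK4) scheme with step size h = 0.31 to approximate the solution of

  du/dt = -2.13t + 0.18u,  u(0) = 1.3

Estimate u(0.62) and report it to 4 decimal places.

RK4: k1 = f(t_n, u_n); k2 = f(t_n + h/2, u_n + (h/2)·k1); k3 = f(t_n + h/2, u_n + (h/2)·k2); k4 = f(t_n + h, u_n + h·k3); u_{n+1} = u_n + (h/6)·(k1 + 2k2 + 2k3 + k4).
t=0.000000, u=1.300000:
  k1 = f(0.000000, 1.300000) = 0.234000
  k2 = f(0.155000, 1.336270) = -0.089621
  k3 = f(0.155000, 1.286109) = -0.098650
  k4 = f(0.310000, 1.269418) = -0.431805
  u ← 1.300000 + (0.31/6)·(k1 + 2k2 + 2k3 + k4) = 1.270325
t=0.310000, u=1.270325:
  k1 = f(0.310000, 1.270325) = -0.431641
  k2 = f(0.465000, 1.203421) = -0.773834
  k3 = f(0.465000, 1.150381) = -0.783381
  k4 = f(0.620000, 1.027477) = -1.135654
  u ← 1.270325 + (0.31/6)·(k1 + 2k2 + 2k3 + k4) = 1.028436
u(0.62) ≈ 1.0284

1.0284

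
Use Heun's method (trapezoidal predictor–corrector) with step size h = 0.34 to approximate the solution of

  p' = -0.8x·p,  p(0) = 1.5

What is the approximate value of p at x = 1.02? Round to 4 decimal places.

0.9886

Heun: k1 = f(x_n, p_n); k2 = f(x_n + h, p_n + h·k1); p_{n+1} = p_n + (h/2)·(k1 + k2).
x=0.000000, p=1.500000:
  k1 = f(0.000000, 1.500000) = 0.000000
  k2 = f(0.340000, 1.500000) = -0.408000
  p ← 1.500000 + (0.34/2)·(0.000000 + (-0.408000)) = 1.430640
x=0.340000, p=1.430640:
  k1 = f(0.340000, 1.430640) = -0.389134
  k2 = f(0.680000, 1.298334) = -0.706294
  p ← 1.430640 + (0.34/2)·(-0.389134 + (-0.706294)) = 1.244417
x=0.680000, p=1.244417:
  k1 = f(0.680000, 1.244417) = -0.676963
  k2 = f(1.020000, 1.014250) = -0.827628
  p ← 1.244417 + (0.34/2)·(-0.676963 + (-0.827628)) = 0.988637
p(1.02) ≈ 0.9886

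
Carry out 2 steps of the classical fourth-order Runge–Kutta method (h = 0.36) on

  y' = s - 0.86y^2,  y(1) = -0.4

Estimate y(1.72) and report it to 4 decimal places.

0.5316

RK4: k1 = f(s_n, y_n); k2 = f(s_n + h/2, y_n + (h/2)·k1); k3 = f(s_n + h/2, y_n + (h/2)·k2); k4 = f(s_n + h, y_n + h·k3); y_{n+1} = y_n + (h/6)·(k1 + 2k2 + 2k3 + k4).
s=1.000000, y=-0.400000:
  k1 = f(1.000000, -0.400000) = 0.862400
  k2 = f(1.180000, -0.244768) = 1.128476
  k3 = f(1.180000, -0.196874) = 1.146667
  k4 = f(1.360000, 0.012800) = 1.359859
  y ← -0.400000 + (0.36/6)·(k1 + 2k2 + 2k3 + k4) = 0.006353
s=1.360000, y=0.006353:
  k1 = f(1.360000, 0.006353) = 1.359965
  k2 = f(1.540000, 0.251146) = 1.485756
  k3 = f(1.540000, 0.273789) = 1.475534
  k4 = f(1.720000, 0.537545) = 1.471499
  y ← 0.006353 + (0.36/6)·(k1 + 2k2 + 2k3 + k4) = 0.531595
y(1.72) ≈ 0.5316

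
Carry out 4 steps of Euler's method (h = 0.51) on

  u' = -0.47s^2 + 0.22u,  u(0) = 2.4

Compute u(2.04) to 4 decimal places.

Euler: u_{n+1} = u_n + h·f(s_n, u_n).
s=0.000000, u=2.400000: f=0.528000 → u ← 2.400000 + 0.51·0.528000 = 2.669280
s=0.510000, u=2.669280: f=0.464995 → u ← 2.669280 + 0.51·0.464995 = 2.906427
s=1.020000, u=2.906427: f=0.150426 → u ← 2.906427 + 0.51·0.150426 = 2.983145
s=1.530000, u=2.983145: f=-0.443931 → u ← 2.983145 + 0.51·(-0.443931) = 2.756740
u(2.04) ≈ 2.7567

2.7567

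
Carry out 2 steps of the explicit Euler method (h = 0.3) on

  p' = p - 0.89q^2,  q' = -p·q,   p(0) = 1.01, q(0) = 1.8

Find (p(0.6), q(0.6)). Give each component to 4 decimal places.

0.1620, 1.0860

Euler on (p,q): p_{n+1} = p_n + h·p', q_{n+1} = q_n + h·q'.
0.000000: (1.010000, 1.800000); f=(-1.873600, -1.818000) → (0.447920, 1.254600)
0.300000: (0.447920, 1.254600); f=(-0.952959, -0.561960) → (0.162032, 1.086012)
(p(0.6), q(0.6)) ≈ (0.1620, 1.0860)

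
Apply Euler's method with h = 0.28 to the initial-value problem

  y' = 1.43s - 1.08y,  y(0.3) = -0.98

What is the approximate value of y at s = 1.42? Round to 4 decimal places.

0.6184

Euler: y_{n+1} = y_n + h·f(s_n, y_n).
s=0.300000, y=-0.980000: f=1.487400 → y ← -0.980000 + 0.28·1.487400 = -0.563528
s=0.580000, y=-0.563528: f=1.438010 → y ← -0.563528 + 0.28·1.438010 = -0.160885
s=0.860000, y=-0.160885: f=1.403556 → y ← -0.160885 + 0.28·1.403556 = 0.232111
s=1.140000, y=0.232111: f=1.379521 → y ← 0.232111 + 0.28·1.379521 = 0.618376
y(1.42) ≈ 0.6184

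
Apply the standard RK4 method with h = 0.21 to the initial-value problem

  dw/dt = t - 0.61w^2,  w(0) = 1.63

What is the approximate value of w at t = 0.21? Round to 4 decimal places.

1.3681

RK4: k1 = f(t_n, w_n); k2 = f(t_n + h/2, w_n + (h/2)·k1); k3 = f(t_n + h/2, w_n + (h/2)·k2); k4 = f(t_n + h, w_n + h·k3); w_{n+1} = w_n + (h/6)·(k1 + 2k2 + 2k3 + k4).
t=0.000000, w=1.630000:
  k1 = f(0.000000, 1.630000) = -1.620709
  k2 = f(0.105000, 1.459826) = -1.194965
  k3 = f(0.105000, 1.504529) = -1.275800
  k4 = f(0.210000, 1.362082) = -0.921713
  w ← 1.630000 + (0.21/6)·(k1 + 2k2 + 2k3 + k4) = 1.368062
w(0.21) ≈ 1.3681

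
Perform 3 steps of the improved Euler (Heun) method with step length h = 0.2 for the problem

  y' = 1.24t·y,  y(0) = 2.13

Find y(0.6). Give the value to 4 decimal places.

2.6594

Heun: k1 = f(t_n, y_n); k2 = f(t_n + h, y_n + h·k1); y_{n+1} = y_n + (h/2)·(k1 + k2).
t=0.000000, y=2.130000:
  k1 = f(0.000000, 2.130000) = 0.000000
  k2 = f(0.200000, 2.130000) = 0.528240
  y ← 2.130000 + (0.2/2)·(0.000000 + 0.528240) = 2.182824
t=0.200000, y=2.182824:
  k1 = f(0.200000, 2.182824) = 0.541340
  k2 = f(0.400000, 2.291092) = 1.136382
  y ← 2.182824 + (0.2/2)·(0.541340 + 1.136382) = 2.350596
t=0.400000, y=2.350596:
  k1 = f(0.400000, 2.350596) = 1.165896
  k2 = f(0.600000, 2.583775) = 1.922329
  y ← 2.350596 + (0.2/2)·(1.165896 + 1.922329) = 2.659419
y(0.6) ≈ 2.6594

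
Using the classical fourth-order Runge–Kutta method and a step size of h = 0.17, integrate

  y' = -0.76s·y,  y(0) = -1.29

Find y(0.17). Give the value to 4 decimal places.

-1.2759

RK4: k1 = f(s_n, y_n); k2 = f(s_n + h/2, y_n + (h/2)·k1); k3 = f(s_n + h/2, y_n + (h/2)·k2); k4 = f(s_n + h, y_n + h·k3); y_{n+1} = y_n + (h/6)·(k1 + 2k2 + 2k3 + k4).
s=0.000000, y=-1.290000:
  k1 = f(0.000000, -1.290000) = 0.000000
  k2 = f(0.085000, -1.290000) = 0.083334
  k3 = f(0.085000, -1.282917) = 0.082876
  k4 = f(0.170000, -1.275911) = 0.164848
  y ← -1.290000 + (0.17/6)·(k1 + 2k2 + 2k3 + k4) = -1.275911
y(0.17) ≈ -1.2759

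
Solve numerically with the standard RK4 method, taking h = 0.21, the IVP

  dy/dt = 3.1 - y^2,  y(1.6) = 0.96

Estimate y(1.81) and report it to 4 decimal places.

RK4: k1 = f(t_n, y_n); k2 = f(t_n + h/2, y_n + (h/2)·k1); k3 = f(t_n + h/2, y_n + (h/2)·k2); k4 = f(t_n + h, y_n + h·k3); y_{n+1} = y_n + (h/6)·(k1 + 2k2 + 2k3 + k4).
t=1.600000, y=0.960000:
  k1 = f(1.600000, 0.960000) = 2.178400
  k2 = f(1.705000, 1.188732) = 1.686916
  k3 = f(1.705000, 1.137126) = 1.806944
  k4 = f(1.810000, 1.339458) = 1.305852
  y ← 0.960000 + (0.21/6)·(k1 + 2k2 + 2k3 + k4) = 1.326519
y(1.81) ≈ 1.3265

1.3265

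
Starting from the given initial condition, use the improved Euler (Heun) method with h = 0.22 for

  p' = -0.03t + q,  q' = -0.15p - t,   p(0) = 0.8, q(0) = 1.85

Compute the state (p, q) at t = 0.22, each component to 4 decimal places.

Heun on (p,q): k1 = f(t_n, state_n); k2 = f(t_n + h, state_n + h·k1); state_{n+1} = state_n + (h/2)·(k1 + k2).
0.000000: (0.800000, 1.850000)
  k1 = (1.850000, -0.120000)
  predictor → (1.207000, 1.823600)
  k2 = (1.817000, -0.401050)
  → (1.203370, 1.792685)
(p(0.22), q(0.22)) ≈ (1.2034, 1.7927)

1.2034, 1.7927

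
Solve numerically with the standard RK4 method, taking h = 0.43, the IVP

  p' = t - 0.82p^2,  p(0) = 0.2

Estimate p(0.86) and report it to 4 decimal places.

RK4: k1 = f(t_n, p_n); k2 = f(t_n + h/2, p_n + (h/2)·k1); k3 = f(t_n + h/2, p_n + (h/2)·k2); k4 = f(t_n + h, p_n + h·k3); p_{n+1} = p_n + (h/6)·(k1 + 2k2 + 2k3 + k4).
t=0.000000, p=0.200000:
  k1 = f(0.000000, 0.200000) = -0.032800
  k2 = f(0.215000, 0.192948) = 0.184472
  k3 = f(0.215000, 0.239662) = 0.167901
  k4 = f(0.430000, 0.272197) = 0.369245
  p ← 0.200000 + (0.43/6)·(k1 + 2k2 + 2k3 + k4) = 0.274619
t=0.430000, p=0.274619:
  k1 = f(0.430000, 0.274619) = 0.368159
  k2 = f(0.645000, 0.353773) = 0.542373
  k3 = f(0.645000, 0.391229) = 0.519491
  k4 = f(0.860000, 0.498000) = 0.656637
  p ← 0.274619 + (0.43/6)·(k1 + 2k2 + 2k3 + k4) = 0.500263
p(0.86) ≈ 0.5003

0.5003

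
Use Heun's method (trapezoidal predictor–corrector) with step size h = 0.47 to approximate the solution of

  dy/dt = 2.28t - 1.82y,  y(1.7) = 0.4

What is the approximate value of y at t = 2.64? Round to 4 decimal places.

Heun: k1 = f(t_n, y_n); k2 = f(t_n + h, y_n + h·k1); y_{n+1} = y_n + (h/2)·(k1 + k2).
t=1.700000, y=0.400000:
  k1 = f(1.700000, 0.400000) = 3.148000
  k2 = f(2.170000, 1.879560) = 1.526801
  y ← 0.400000 + (0.47/2)·(3.148000 + 1.526801) = 1.498578
t=2.170000, y=1.498578:
  k1 = f(2.170000, 1.498578) = 2.220188
  k2 = f(2.640000, 2.542066) = 1.392639
  y ← 1.498578 + (0.47/2)·(2.220188 + 1.392639) = 2.347592
y(2.64) ≈ 2.3476

2.3476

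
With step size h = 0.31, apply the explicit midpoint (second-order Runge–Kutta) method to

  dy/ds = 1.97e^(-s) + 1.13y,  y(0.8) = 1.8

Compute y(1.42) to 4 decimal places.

4.1942

Midpoint: k1 = f(s_n, y_n); k2 = f(s_n + h/2, y_n + (h/2)·k1); y_{n+1} = y_n + h·k2.
s=0.800000, y=1.800000:
  k1 = f(0.800000, 1.800000) = 2.919178
  k2 = f(0.955000, 2.252473) = 3.303374
  y ← 1.800000 + 0.31·3.303374 = 2.824046
s=1.110000, y=2.824046:
  k1 = f(1.110000, 2.824046) = 3.840403
  k2 = f(1.265000, 3.419308) = 4.419830
  y ← 2.824046 + 0.31·4.419830 = 4.194193
y(1.42) ≈ 4.1942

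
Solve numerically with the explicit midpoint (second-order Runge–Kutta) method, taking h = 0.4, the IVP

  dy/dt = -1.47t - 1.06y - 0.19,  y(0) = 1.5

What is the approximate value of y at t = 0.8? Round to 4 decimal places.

Midpoint: k1 = f(t_n, y_n); k2 = f(t_n + h/2, y_n + (h/2)·k1); y_{n+1} = y_n + h·k2.
t=0.000000, y=1.500000:
  k1 = f(0.000000, 1.500000) = -1.780000
  k2 = f(0.200000, 1.144000) = -1.696640
  y ← 1.500000 + 0.4·(-1.696640) = 0.821344
t=0.400000, y=0.821344:
  k1 = f(0.400000, 0.821344) = -1.648625
  k2 = f(0.600000, 0.491619) = -1.593116
  y ← 0.821344 + 0.4·(-1.593116) = 0.184098
y(0.8) ≈ 0.1841

0.1841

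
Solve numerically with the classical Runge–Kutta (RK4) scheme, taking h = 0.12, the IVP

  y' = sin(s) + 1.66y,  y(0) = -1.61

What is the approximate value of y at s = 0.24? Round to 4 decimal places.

RK4: k1 = f(s_n, y_n); k2 = f(s_n + h/2, y_n + (h/2)·k1); k3 = f(s_n + h/2, y_n + (h/2)·k2); k4 = f(s_n + h, y_n + h·k3); y_{n+1} = y_n + (h/6)·(k1 + 2k2 + 2k3 + k4).
s=0.000000, y=-1.610000:
  k1 = f(0.000000, -1.610000) = -2.672600
  k2 = f(0.060000, -1.770356) = -2.878827
  k3 = f(0.060000, -1.782730) = -2.899367
  k4 = f(0.120000, -1.957924) = -3.130442
  y ← -1.610000 + (0.12/6)·(k1 + 2k2 + 2k3 + k4) = -1.957189
s=0.120000, y=-1.957189:
  k1 = f(0.120000, -1.957189) = -3.129221
  k2 = f(0.180000, -2.144942) = -3.381574
  k3 = f(0.180000, -2.160083) = -3.406708
  k4 = f(0.240000, -2.365994) = -3.689847
  y ← -1.957189 + (0.12/6)·(k1 + 2k2 + 2k3 + k4) = -2.365101
y(0.24) ≈ -2.3651

-2.3651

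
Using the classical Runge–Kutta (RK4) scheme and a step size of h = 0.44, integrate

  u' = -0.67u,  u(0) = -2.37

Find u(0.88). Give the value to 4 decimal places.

RK4: k1 = f(x_n, u_n); k2 = f(x_n + h/2, u_n + (h/2)·k1); k3 = f(x_n + h/2, u_n + (h/2)·k2); k4 = f(x_n + h, u_n + h·k3); u_{n+1} = u_n + (h/6)·(k1 + 2k2 + 2k3 + k4).
x=0.000000, u=-2.370000:
  k1 = f(0.000000, -2.370000) = 1.587900
  k2 = f(0.220000, -2.020662) = 1.353844
  k3 = f(0.220000, -2.072154) = 1.388343
  k4 = f(0.440000, -1.759129) = 1.178616
  u ← -2.370000 + (0.44/6)·(k1 + 2k2 + 2k3 + k4) = -1.764935
x=0.440000, u=-1.764935:
  k1 = f(0.440000, -1.764935) = 1.182506
  k2 = f(0.660000, -1.504783) = 1.008205
  k3 = f(0.660000, -1.543130) = 1.033897
  k4 = f(0.880000, -1.310020) = 0.877713
  u ← -1.764935 + (0.44/6)·(k1 + 2k2 + 2k3 + k4) = -1.314344
u(0.88) ≈ -1.3143

-1.3143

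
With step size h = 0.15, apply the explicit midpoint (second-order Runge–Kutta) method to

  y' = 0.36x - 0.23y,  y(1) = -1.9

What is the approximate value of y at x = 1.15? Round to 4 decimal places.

-1.7785

Midpoint: k1 = f(x_n, y_n); k2 = f(x_n + h/2, y_n + (h/2)·k1); y_{n+1} = y_n + h·k2.
x=1.000000, y=-1.900000:
  k1 = f(1.000000, -1.900000) = 0.797000
  k2 = f(1.075000, -1.840225) = 0.810252
  y ← -1.900000 + 0.15·0.810252 = -1.778462
y(1.15) ≈ -1.7785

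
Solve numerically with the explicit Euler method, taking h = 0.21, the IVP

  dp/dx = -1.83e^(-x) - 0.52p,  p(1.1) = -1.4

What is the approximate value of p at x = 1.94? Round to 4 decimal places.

Euler: p_{n+1} = p_n + h·f(x_n, p_n).
x=1.100000, p=-1.400000: f=0.118846 → p ← -1.400000 + 0.21·0.118846 = -1.375042
x=1.310000, p=-1.375042: f=0.221251 → p ← -1.375042 + 0.21·0.221251 = -1.328580
x=1.520000, p=-1.328580: f=0.290619 → p ← -1.328580 + 0.21·0.290619 = -1.267550
x=1.730000, p=-1.267550: f=0.334695 → p ← -1.267550 + 0.21·0.334695 = -1.197264
p(1.94) ≈ -1.1973

-1.1973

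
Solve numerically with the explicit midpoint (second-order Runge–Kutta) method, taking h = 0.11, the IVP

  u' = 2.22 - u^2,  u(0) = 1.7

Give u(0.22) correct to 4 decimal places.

Midpoint: k1 = f(x_n, u_n); k2 = f(x_n + h/2, u_n + (h/2)·k1); u_{n+1} = u_n + h·k2.
x=0.000000, u=1.700000:
  k1 = f(0.000000, 1.700000) = -0.670000
  k2 = f(0.055000, 1.663150) = -0.546068
  u ← 1.700000 + 0.11·(-0.546068) = 1.639933
x=0.110000, u=1.639933:
  k1 = f(0.110000, 1.639933) = -0.469379
  k2 = f(0.165000, 1.614117) = -0.385373
  u ← 1.639933 + 0.11·(-0.385373) = 1.597542
u(0.22) ≈ 1.5975

1.5975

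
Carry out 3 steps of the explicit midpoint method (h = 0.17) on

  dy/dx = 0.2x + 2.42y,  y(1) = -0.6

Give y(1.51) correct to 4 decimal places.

Midpoint: k1 = f(x_n, y_n); k2 = f(x_n + h/2, y_n + (h/2)·k1); y_{n+1} = y_n + h·k2.
x=1.000000, y=-0.600000:
  k1 = f(1.000000, -0.600000) = -1.252000
  k2 = f(1.085000, -0.706420) = -1.492536
  y ← -0.600000 + 0.17·(-1.492536) = -0.853731
x=1.170000, y=-0.853731:
  k1 = f(1.170000, -0.853731) = -1.832029
  k2 = f(1.255000, -1.009454) = -2.191878
  y ← -0.853731 + 0.17·(-2.191878) = -1.226350
x=1.340000, y=-1.226350:
  k1 = f(1.340000, -1.226350) = -2.699768
  k2 = f(1.425000, -1.455831) = -3.238110
  y ← -1.226350 + 0.17·(-3.238110) = -1.776829
y(1.51) ≈ -1.7768

-1.7768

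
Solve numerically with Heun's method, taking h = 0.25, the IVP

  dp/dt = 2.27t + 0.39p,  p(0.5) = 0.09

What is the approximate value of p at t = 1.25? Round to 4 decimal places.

Heun: k1 = f(t_n, p_n); k2 = f(t_n + h, p_n + h·k1); p_{n+1} = p_n + (h/2)·(k1 + k2).
t=0.500000, p=0.090000:
  k1 = f(0.500000, 0.090000) = 1.170100
  k2 = f(0.750000, 0.382525) = 1.851685
  p ← 0.090000 + (0.25/2)·(1.170100 + 1.851685) = 0.467723
t=0.750000, p=0.467723:
  k1 = f(0.750000, 0.467723) = 1.884912
  k2 = f(1.000000, 0.938951) = 2.636191
  p ← 0.467723 + (0.25/2)·(1.884912 + 2.636191) = 1.032861
t=1.000000, p=1.032861:
  k1 = f(1.000000, 1.032861) = 2.672816
  k2 = f(1.250000, 1.701065) = 3.500915
  p ← 1.032861 + (0.25/2)·(2.672816 + 3.500915) = 1.804577
p(1.25) ≈ 1.8046

1.8046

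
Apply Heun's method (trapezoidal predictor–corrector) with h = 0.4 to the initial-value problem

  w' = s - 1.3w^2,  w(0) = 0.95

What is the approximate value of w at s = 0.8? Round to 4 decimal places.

0.7366

Heun: k1 = f(s_n, w_n); k2 = f(s_n + h, w_n + h·k1); w_{n+1} = w_n + (h/2)·(k1 + k2).
s=0.000000, w=0.950000:
  k1 = f(0.000000, 0.950000) = -1.173250
  k2 = f(0.400000, 0.480700) = 0.099606
  w ← 0.950000 + (0.4/2)·(-1.173250 + 0.099606) = 0.735271
s=0.400000, w=0.735271:
  k1 = f(0.400000, 0.735271) = -0.302811
  k2 = f(0.800000, 0.614147) = 0.309671
  w ← 0.735271 + (0.4/2)·(-0.302811 + 0.309671) = 0.736643
w(0.8) ≈ 0.7366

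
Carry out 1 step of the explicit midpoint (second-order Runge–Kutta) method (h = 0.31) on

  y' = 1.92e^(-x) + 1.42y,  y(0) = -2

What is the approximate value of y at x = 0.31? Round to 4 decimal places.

Midpoint: k1 = f(x_n, y_n); k2 = f(x_n + h/2, y_n + (h/2)·k1); y_{n+1} = y_n + h·k2.
x=0.000000, y=-2.000000:
  k1 = f(0.000000, -2.000000) = -0.920000
  k2 = f(0.155000, -2.142600) = -1.398175
  y ← -2.000000 + 0.31·(-1.398175) = -2.433434
y(0.31) ≈ -2.4334

-2.4334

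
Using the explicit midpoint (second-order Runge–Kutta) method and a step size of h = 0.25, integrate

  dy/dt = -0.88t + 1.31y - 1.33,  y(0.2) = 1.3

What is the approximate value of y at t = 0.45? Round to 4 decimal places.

1.3298

Midpoint: k1 = f(t_n, y_n); k2 = f(t_n + h/2, y_n + (h/2)·k1); y_{n+1} = y_n + h·k2.
t=0.200000, y=1.300000:
  k1 = f(0.200000, 1.300000) = 0.197000
  k2 = f(0.325000, 1.324625) = 0.119259
  y ← 1.300000 + 0.25·0.119259 = 1.329815
y(0.45) ≈ 1.3298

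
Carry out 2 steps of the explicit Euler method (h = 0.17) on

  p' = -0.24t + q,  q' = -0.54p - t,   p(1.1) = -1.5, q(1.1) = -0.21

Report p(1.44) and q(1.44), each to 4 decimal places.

-1.6765, -0.3301

Euler on (p,q): p_{n+1} = p_n + h·p', q_{n+1} = q_n + h·q'.
1.100000: (-1.500000, -0.210000); f=(-0.474000, -0.290000) → (-1.580580, -0.259300)
1.270000: (-1.580580, -0.259300); f=(-0.564100, -0.416487) → (-1.676477, -0.330103)
(p(1.44), q(1.44)) ≈ (-1.6765, -0.3301)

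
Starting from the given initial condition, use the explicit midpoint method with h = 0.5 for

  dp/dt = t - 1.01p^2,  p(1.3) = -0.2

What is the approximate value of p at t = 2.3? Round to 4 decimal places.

1.1502

Midpoint: k1 = f(t_n, p_n); k2 = f(t_n + h/2, p_n + (h/2)·k1); p_{n+1} = p_n + h·k2.
t=1.300000, p=-0.200000:
  k1 = f(1.300000, -0.200000) = 1.259600
  k2 = f(1.550000, 0.114900) = 1.536666
  p ← -0.200000 + 0.5·1.536666 = 0.568333
t=1.800000, p=0.568333:
  k1 = f(1.800000, 0.568333) = 1.473768
  k2 = f(2.050000, 0.936775) = 1.163677
  p ← 0.568333 + 0.5·1.163677 = 1.150172
p(2.3) ≈ 1.1502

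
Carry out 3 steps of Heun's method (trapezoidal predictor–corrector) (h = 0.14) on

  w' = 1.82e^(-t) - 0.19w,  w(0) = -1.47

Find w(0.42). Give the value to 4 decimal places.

Heun: k1 = f(t_n, w_n); k2 = f(t_n + h, w_n + h·k1); w_{n+1} = w_n + (h/2)·(k1 + k2).
t=0.000000, w=-1.470000:
  k1 = f(0.000000, -1.470000) = 2.099300
  k2 = f(0.140000, -1.176098) = 1.805691
  w ← -1.470000 + (0.14/2)·(2.099300 + 1.805691) = -1.196651
t=0.140000, w=-1.196651:
  k1 = f(0.140000, -1.196651) = 1.809596
  k2 = f(0.280000, -0.943307) = 1.554755
  w ← -1.196651 + (0.14/2)·(1.809596 + 1.554755) = -0.961146
t=0.280000, w=-0.961146:
  k1 = f(0.280000, -0.961146) = 1.558144
  k2 = f(0.420000, -0.743006) = 1.336996
  w ← -0.961146 + (0.14/2)·(1.558144 + 1.336996) = -0.758486
w(0.42) ≈ -0.7585

-0.7585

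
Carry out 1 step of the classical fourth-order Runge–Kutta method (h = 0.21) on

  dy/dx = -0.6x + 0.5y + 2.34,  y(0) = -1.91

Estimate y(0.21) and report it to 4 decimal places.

-1.6170

RK4: k1 = f(x_n, y_n); k2 = f(x_n + h/2, y_n + (h/2)·k1); k3 = f(x_n + h/2, y_n + (h/2)·k2); k4 = f(x_n + h, y_n + h·k3); y_{n+1} = y_n + (h/6)·(k1 + 2k2 + 2k3 + k4).
x=0.000000, y=-1.910000:
  k1 = f(0.000000, -1.910000) = 1.385000
  k2 = f(0.105000, -1.764575) = 1.394712
  k3 = f(0.105000, -1.763555) = 1.395222
  k4 = f(0.210000, -1.617003) = 1.405498
  y ← -1.910000 + (0.21/6)·(k1 + 2k2 + 2k3 + k4) = -1.617037
y(0.21) ≈ -1.6170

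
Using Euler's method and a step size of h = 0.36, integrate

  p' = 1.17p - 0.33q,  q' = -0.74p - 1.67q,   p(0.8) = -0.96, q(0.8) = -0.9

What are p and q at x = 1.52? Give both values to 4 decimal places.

Euler on (p,q): p_{n+1} = p_n + h·p', q_{n+1} = q_n + h·q'.
0.800000: (-0.960000, -0.900000); f=(-0.826200, 2.213400) → (-1.257432, -0.103176)
1.160000: (-1.257432, -0.103176); f=(-1.437147, 1.102804) → (-1.774805, 0.293833)
(p(1.52), q(1.52)) ≈ (-1.7748, 0.2938)

-1.7748, 0.2938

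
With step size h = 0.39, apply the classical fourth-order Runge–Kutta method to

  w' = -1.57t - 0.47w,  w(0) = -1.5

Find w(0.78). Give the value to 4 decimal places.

-1.4639

RK4: k1 = f(t_n, w_n); k2 = f(t_n + h/2, w_n + (h/2)·k1); k3 = f(t_n + h/2, w_n + (h/2)·k2); k4 = f(t_n + h, w_n + h·k3); w_{n+1} = w_n + (h/6)·(k1 + 2k2 + 2k3 + k4).
t=0.000000, w=-1.500000:
  k1 = f(0.000000, -1.500000) = 0.705000
  k2 = f(0.195000, -1.362525) = 0.334237
  k3 = f(0.195000, -1.434824) = 0.368217
  k4 = f(0.390000, -1.356395) = 0.025206
  w ← -1.500000 + (0.39/6)·(k1 + 2k2 + 2k3 + k4) = -1.361218
t=0.390000, w=-1.361218:
  k1 = f(0.390000, -1.361218) = 0.027472
  k2 = f(0.585000, -1.355861) = -0.281196
  k3 = f(0.585000, -1.416051) = -0.252906
  k4 = f(0.780000, -1.459851) = -0.538470
  w ← -1.361218 + (0.39/6)·(k1 + 2k2 + 2k3 + k4) = -1.463866
w(0.78) ≈ -1.4639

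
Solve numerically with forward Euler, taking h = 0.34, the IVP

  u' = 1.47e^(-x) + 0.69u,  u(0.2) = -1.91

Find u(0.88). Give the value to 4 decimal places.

-2.1148

Euler: u_{n+1} = u_n + h·f(x_n, u_n).
x=0.200000, u=-1.910000: f=-0.114366 → u ← -1.910000 + 0.34·(-0.114366) = -1.948884
x=0.540000, u=-1.948884: f=-0.488090 → u ← -1.948884 + 0.34·(-0.488090) = -2.114835
u(0.88) ≈ -2.1148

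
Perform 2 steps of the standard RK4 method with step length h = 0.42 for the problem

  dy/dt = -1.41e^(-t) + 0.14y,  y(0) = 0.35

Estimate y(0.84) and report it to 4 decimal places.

RK4: k1 = f(t_n, y_n); k2 = f(t_n + h/2, y_n + (h/2)·k1); k3 = f(t_n + h/2, y_n + (h/2)·k2); k4 = f(t_n + h, y_n + h·k3); y_{n+1} = y_n + (h/6)·(k1 + 2k2 + 2k3 + k4).
t=0.000000, y=0.350000:
  k1 = f(0.000000, 0.350000) = -1.361000
  k2 = f(0.210000, 0.064190) = -1.133937
  k3 = f(0.210000, 0.111873) = -1.127262
  k4 = f(0.420000, -0.123450) = -0.943719
  y ← 0.350000 + (0.42/6)·(k1 + 2k2 + 2k3 + k4) = -0.127898
t=0.420000, y=-0.127898:
  k1 = f(0.420000, -0.127898) = -0.944342
  k2 = f(0.630000, -0.326210) = -0.796624
  k3 = f(0.630000, -0.295189) = -0.792281
  k4 = f(0.840000, -0.460656) = -0.673204
  y ← -0.127898 + (0.42/6)·(k1 + 2k2 + 2k3 + k4) = -0.463573
y(0.84) ≈ -0.4636

-0.4636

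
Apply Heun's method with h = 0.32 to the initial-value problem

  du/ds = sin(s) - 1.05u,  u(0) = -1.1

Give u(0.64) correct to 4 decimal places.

Heun: k1 = f(s_n, u_n); k2 = f(s_n + h, u_n + h·k1); u_{n+1} = u_n + (h/2)·(k1 + k2).
s=0.000000, u=-1.100000:
  k1 = f(0.000000, -1.100000) = 1.155000
  k2 = f(0.320000, -0.730400) = 1.081487
  u ← -1.100000 + (0.32/2)·(1.155000 + 1.081487) = -0.742162
s=0.320000, u=-0.742162:
  k1 = f(0.320000, -0.742162) = 1.093837
  k2 = f(0.640000, -0.392134) = 1.008937
  u ← -0.742162 + (0.32/2)·(1.093837 + 1.008937) = -0.405718
u(0.64) ≈ -0.4057

-0.4057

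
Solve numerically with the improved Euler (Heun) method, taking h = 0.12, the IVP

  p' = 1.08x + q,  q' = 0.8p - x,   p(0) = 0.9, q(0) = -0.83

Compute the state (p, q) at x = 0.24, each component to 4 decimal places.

Heun on (p,q): k1 = f(x_n, state_n); k2 = f(x_n + h, state_n + h·k1); state_{n+1} = state_n + (h/2)·(k1 + k2).
0.000000: (0.900000, -0.830000)
  k1 = (-0.830000, 0.720000)
  predictor → (0.800400, -0.743600)
  k2 = (-0.614000, 0.520320)
  → (0.813360, -0.755581)
0.120000: (0.813360, -0.755581)
  k1 = (-0.625981, 0.530688)
  predictor → (0.738242, -0.691898)
  k2 = (-0.432698, 0.350594)
  → (0.749839, -0.702704)
(p(0.24), q(0.24)) ≈ (0.7498, -0.7027)

0.7498, -0.7027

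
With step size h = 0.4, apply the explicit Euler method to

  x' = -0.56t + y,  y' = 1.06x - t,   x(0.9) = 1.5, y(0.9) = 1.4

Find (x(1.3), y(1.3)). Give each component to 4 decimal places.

Euler on (x,y): x_{n+1} = x_n + h·x', y_{n+1} = y_n + h·y'.
0.900000: (1.500000, 1.400000); f=(0.896000, 0.690000) → (1.858400, 1.676000)
(x(1.3), y(1.3)) ≈ (1.8584, 1.6760)

1.8584, 1.6760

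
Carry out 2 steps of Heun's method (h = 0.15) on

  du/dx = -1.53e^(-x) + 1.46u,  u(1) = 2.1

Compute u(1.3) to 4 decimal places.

3.0598

Heun: k1 = f(x_n, u_n); k2 = f(x_n + h, u_n + h·k1); u_{n+1} = u_n + (h/2)·(k1 + k2).
x=1.000000, u=2.100000:
  k1 = f(1.000000, 2.100000) = 2.503144
  k2 = f(1.150000, 2.475472) = 3.129734
  u ← 2.100000 + (0.15/2)·(2.503144 + 3.129734) = 2.522466
x=1.150000, u=2.522466:
  k1 = f(1.150000, 2.522466) = 3.198346
  k2 = f(1.300000, 3.002218) = 3.966264
  u ← 2.522466 + (0.15/2)·(3.198346 + 3.966264) = 3.059812
u(1.3) ≈ 3.0598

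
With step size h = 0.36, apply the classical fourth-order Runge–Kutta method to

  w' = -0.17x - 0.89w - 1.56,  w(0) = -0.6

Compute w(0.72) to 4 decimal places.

RK4: k1 = f(x_n, w_n); k2 = f(x_n + h/2, w_n + (h/2)·k1); k3 = f(x_n + h/2, w_n + (h/2)·k2); k4 = f(x_n + h, w_n + h·k3); w_{n+1} = w_n + (h/6)·(k1 + 2k2 + 2k3 + k4).
x=0.000000, w=-0.600000:
  k1 = f(0.000000, -0.600000) = -1.026000
  k2 = f(0.180000, -0.784680) = -0.892235
  k3 = f(0.180000, -0.760602) = -0.913664
  k4 = f(0.360000, -0.928919) = -0.794462
  w ← -0.600000 + (0.36/6)·(k1 + 2k2 + 2k3 + k4) = -0.925936
x=0.360000, w=-0.925936:
  k1 = f(0.360000, -0.925936) = -0.797117
  k2 = f(0.540000, -1.069417) = -0.700019
  k3 = f(0.540000, -1.051939) = -0.715574
  k4 = f(0.720000, -1.183542) = -0.629047
  w ← -0.925936 + (0.36/6)·(k1 + 2k2 + 2k3 + k4) = -1.181377
w(0.72) ≈ -1.1814

-1.1814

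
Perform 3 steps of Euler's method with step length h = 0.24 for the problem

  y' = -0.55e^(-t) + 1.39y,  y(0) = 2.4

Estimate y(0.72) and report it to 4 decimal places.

5.2374

Euler: y_{n+1} = y_n + h·f(t_n, y_n).
t=0.000000, y=2.400000: f=2.786000 → y ← 2.400000 + 0.24·2.786000 = 3.068640
t=0.240000, y=3.068640: f=3.832764 → y ← 3.068640 + 0.24·3.832764 = 3.988503
t=0.480000, y=3.988503: f=5.203689 → y ← 3.988503 + 0.24·5.203689 = 5.237389
y(0.72) ≈ 5.2374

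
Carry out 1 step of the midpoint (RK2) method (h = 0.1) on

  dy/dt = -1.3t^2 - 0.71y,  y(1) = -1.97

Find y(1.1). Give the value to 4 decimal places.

Midpoint: k1 = f(t_n, y_n); k2 = f(t_n + h/2, y_n + (h/2)·k1); y_{n+1} = y_n + h·k2.
t=1.000000, y=-1.970000:
  k1 = f(1.000000, -1.970000) = 0.098700
  k2 = f(1.050000, -1.965065) = -0.038054
  y ← -1.970000 + 0.1·(-0.038054) = -1.973805
y(1.1) ≈ -1.9738

-1.9738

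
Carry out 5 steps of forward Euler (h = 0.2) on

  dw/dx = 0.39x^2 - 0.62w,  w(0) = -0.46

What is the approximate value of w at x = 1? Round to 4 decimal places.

Euler: w_{n+1} = w_n + h·f(x_n, w_n).
x=0.000000, w=-0.460000: f=0.285200 → w ← -0.460000 + 0.2·0.285200 = -0.402960
x=0.200000, w=-0.402960: f=0.265435 → w ← -0.402960 + 0.2·0.265435 = -0.349873
x=0.400000, w=-0.349873: f=0.279321 → w ← -0.349873 + 0.2·0.279321 = -0.294009
x=0.600000, w=-0.294009: f=0.322685 → w ← -0.294009 + 0.2·0.322685 = -0.229472
x=0.800000, w=-0.229472: f=0.391872 → w ← -0.229472 + 0.2·0.391872 = -0.151097
w(1) ≈ -0.1511

-0.1511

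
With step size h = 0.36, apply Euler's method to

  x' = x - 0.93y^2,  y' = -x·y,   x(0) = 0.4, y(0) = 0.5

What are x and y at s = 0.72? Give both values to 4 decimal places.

Euler on (x,y): x_{n+1} = x_n + h·x', y_{n+1} = y_n + h·y'.
0.000000: (0.400000, 0.500000); f=(0.167500, -0.200000) → (0.460300, 0.428000)
0.360000: (0.460300, 0.428000); f=(0.289939, -0.197008) → (0.564678, 0.357077)
(x(0.72), y(0.72)) ≈ (0.5647, 0.3571)

0.5647, 0.3571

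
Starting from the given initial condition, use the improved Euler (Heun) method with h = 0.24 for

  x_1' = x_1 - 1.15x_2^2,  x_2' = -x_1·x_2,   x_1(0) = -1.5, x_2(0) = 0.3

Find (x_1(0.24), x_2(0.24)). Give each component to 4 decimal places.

-1.9416, 0.4463

Heun on (x_1,x_2): k1 = f(t_n, state_n); k2 = f(t_n + h, state_n + h·k1); state_{n+1} = state_n + (h/2)·(k1 + k2).
0.000000: (-1.500000, 0.300000)
  k1 = (-1.603500, 0.450000)
  predictor → (-1.884840, 0.408000)
  k2 = (-2.076274, 0.769015)
  → (-1.941573, 0.446282)
(x_1(0.24), x_2(0.24)) ≈ (-1.9416, 0.4463)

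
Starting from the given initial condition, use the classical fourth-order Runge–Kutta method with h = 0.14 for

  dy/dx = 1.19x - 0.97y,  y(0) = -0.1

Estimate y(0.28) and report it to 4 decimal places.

RK4: k1 = f(x_n, y_n); k2 = f(x_n + h/2, y_n + (h/2)·k1); k3 = f(x_n + h/2, y_n + (h/2)·k2); k4 = f(x_n + h, y_n + h·k3); y_{n+1} = y_n + (h/6)·(k1 + 2k2 + 2k3 + k4).
x=0.000000, y=-0.100000:
  k1 = f(0.000000, -0.100000) = 0.097000
  k2 = f(0.070000, -0.093210) = 0.173714
  k3 = f(0.070000, -0.087840) = 0.168505
  k4 = f(0.140000, -0.076409) = 0.240717
  y ← -0.100000 + (0.14/6)·(k1 + 2k2 + 2k3 + k4) = -0.076150
x=0.140000, y=-0.076150:
  k1 = f(0.140000, -0.076150) = 0.240465
  k2 = f(0.210000, -0.059317) = 0.307438
  k3 = f(0.210000, -0.054629) = 0.302890
  k4 = f(0.280000, -0.033745) = 0.365933
  y ← -0.076150 + (0.14/6)·(k1 + 2k2 + 2k3 + k4) = -0.033518
y(0.28) ≈ -0.0335

-0.0335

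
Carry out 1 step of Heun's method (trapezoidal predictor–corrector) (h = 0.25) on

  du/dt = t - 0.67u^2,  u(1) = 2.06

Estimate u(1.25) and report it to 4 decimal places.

1.7717

Heun: k1 = f(t_n, u_n); k2 = f(t_n + h, u_n + h·k1); u_{n+1} = u_n + (h/2)·(k1 + k2).
t=1.000000, u=2.060000:
  k1 = f(1.000000, 2.060000) = -1.843212
  k2 = f(1.250000, 1.599197) = -0.463479
  u ← 2.060000 + (0.25/2)·(-1.843212 + (-0.463479)) = 1.771664
u(1.25) ≈ 1.7717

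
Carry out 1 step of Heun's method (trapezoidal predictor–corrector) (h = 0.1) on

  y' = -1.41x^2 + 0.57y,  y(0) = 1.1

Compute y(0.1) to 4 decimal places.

Heun: k1 = f(x_n, y_n); k2 = f(x_n + h, y_n + h·k1); y_{n+1} = y_n + (h/2)·(k1 + k2).
x=0.000000, y=1.100000:
  k1 = f(0.000000, 1.100000) = 0.627000
  k2 = f(0.100000, 1.162700) = 0.648639
  y ← 1.100000 + (0.1/2)·(0.627000 + 0.648639) = 1.163782
y(0.1) ≈ 1.1638

1.1638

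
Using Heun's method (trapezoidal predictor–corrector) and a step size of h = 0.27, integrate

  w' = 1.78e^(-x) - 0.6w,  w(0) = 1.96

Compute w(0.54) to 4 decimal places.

2.0411

Heun: k1 = f(x_n, w_n); k2 = f(x_n + h, w_n + h·k1); w_{n+1} = w_n + (h/2)·(k1 + k2).
x=0.000000, w=1.960000:
  k1 = f(0.000000, 1.960000) = 0.604000
  k2 = f(0.270000, 2.123080) = 0.084967
  w ← 1.960000 + (0.27/2)·(0.604000 + 0.084967) = 2.053011
x=0.270000, w=2.053011:
  k1 = f(0.270000, 2.053011) = 0.127009
  k2 = f(0.540000, 2.087303) = -0.215090
  w ← 2.053011 + (0.27/2)·(0.127009 + (-0.215090)) = 2.041120
w(0.54) ≈ 2.0411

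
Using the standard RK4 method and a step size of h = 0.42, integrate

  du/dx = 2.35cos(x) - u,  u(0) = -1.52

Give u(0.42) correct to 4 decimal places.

-0.2192

RK4: k1 = f(x_n, u_n); k2 = f(x_n + h/2, u_n + (h/2)·k1); k3 = f(x_n + h/2, u_n + (h/2)·k2); k4 = f(x_n + h, u_n + h·k3); u_{n+1} = u_n + (h/6)·(k1 + 2k2 + 2k3 + k4).
x=0.000000, u=-1.520000:
  k1 = f(0.000000, -1.520000) = 3.870000
  k2 = f(0.210000, -0.707300) = 3.005673
  k3 = f(0.210000, -0.888809) = 3.187181
  k4 = f(0.420000, -0.181384) = 2.327143
  u ← -1.520000 + (0.42/6)·(k1 + 2k2 + 2k3 + k4) = -0.219200
u(0.42) ≈ -0.2192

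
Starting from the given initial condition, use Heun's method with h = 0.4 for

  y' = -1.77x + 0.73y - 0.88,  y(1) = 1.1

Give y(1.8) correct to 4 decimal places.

Heun: k1 = f(x_n, y_n); k2 = f(x_n + h, y_n + h·k1); y_{n+1} = y_n + (h/2)·(k1 + k2).
x=1.000000, y=1.100000:
  k1 = f(1.000000, 1.100000) = -1.847000
  k2 = f(1.400000, 0.361200) = -3.094324
  y ← 1.100000 + (0.4/2)·(-1.847000 + (-3.094324)) = 0.111735
x=1.400000, y=0.111735:
  k1 = f(1.400000, 0.111735) = -3.276433
  k2 = f(1.800000, -1.198838) = -4.941152
  y ← 0.111735 + (0.4/2)·(-3.276433 + (-4.941152)) = -1.531782
y(1.8) ≈ -1.5318

-1.5318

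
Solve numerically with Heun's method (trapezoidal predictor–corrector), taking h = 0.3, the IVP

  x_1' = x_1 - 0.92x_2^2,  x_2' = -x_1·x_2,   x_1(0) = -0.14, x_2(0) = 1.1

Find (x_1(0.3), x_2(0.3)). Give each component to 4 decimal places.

-0.5867, 1.2118

Heun on (x_1,x_2): k1 = f(s_n, state_n); k2 = f(s_n + h, state_n + h·k1); state_{n+1} = state_n + (h/2)·(k1 + k2).
0.000000: (-0.140000, 1.100000)
  k1 = (-1.253200, 0.154000)
  predictor → (-0.515960, 1.146200)
  k2 = (-1.724632, 0.591393)
  → (-0.586675, 1.211809)
(x_1(0.3), x_2(0.3)) ≈ (-0.5867, 1.2118)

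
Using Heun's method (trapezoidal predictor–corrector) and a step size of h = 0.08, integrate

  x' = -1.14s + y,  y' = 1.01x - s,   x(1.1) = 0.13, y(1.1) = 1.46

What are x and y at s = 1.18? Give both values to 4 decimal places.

Heun on (x,y): k1 = f(s_n, state_n); k2 = f(s_n + h, state_n + h·k1); state_{n+1} = state_n + (h/2)·(k1 + k2).
1.100000: (0.130000, 1.460000)
  k1 = (0.206000, -0.968700)
  predictor → (0.146480, 1.382504)
  k2 = (0.037304, -1.032055)
  → (0.139732, 1.379970)
(x(1.18), y(1.18)) ≈ (0.1397, 1.3800)

0.1397, 1.3800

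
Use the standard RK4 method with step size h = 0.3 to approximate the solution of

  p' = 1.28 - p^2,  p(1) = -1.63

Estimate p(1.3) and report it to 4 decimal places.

RK4: k1 = f(t_n, p_n); k2 = f(t_n + h/2, p_n + (h/2)·k1); k3 = f(t_n + h/2, p_n + (h/2)·k2); k4 = f(t_n + h, p_n + h·k3); p_{n+1} = p_n + (h/6)·(k1 + 2k2 + 2k3 + k4).
t=1.000000, p=-1.630000:
  k1 = f(1.000000, -1.630000) = -1.376900
  k2 = f(1.150000, -1.836535) = -2.092861
  k3 = f(1.150000, -1.943929) = -2.498860
  k4 = f(1.300000, -2.379658) = -4.382773
  p ← -1.630000 + (0.3/6)·(k1 + 2k2 + 2k3 + k4) = -2.377156
p(1.3) ≈ -2.3772

-2.3772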